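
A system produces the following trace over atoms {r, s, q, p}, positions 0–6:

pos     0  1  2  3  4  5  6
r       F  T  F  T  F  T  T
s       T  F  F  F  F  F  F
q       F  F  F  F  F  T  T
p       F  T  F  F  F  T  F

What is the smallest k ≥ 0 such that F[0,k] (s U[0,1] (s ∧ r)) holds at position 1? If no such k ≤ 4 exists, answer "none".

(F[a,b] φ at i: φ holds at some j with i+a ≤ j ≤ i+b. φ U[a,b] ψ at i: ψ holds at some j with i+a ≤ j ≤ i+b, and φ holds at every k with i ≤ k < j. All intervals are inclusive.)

Scan j = 1,2,… for (s U[0,1] (s ∧ r)):
  j=1: fails
  j=2: fails
  j=3: fails
  j=4: fails
  j=5: fails
No j in [1,5] satisfies it → none.

none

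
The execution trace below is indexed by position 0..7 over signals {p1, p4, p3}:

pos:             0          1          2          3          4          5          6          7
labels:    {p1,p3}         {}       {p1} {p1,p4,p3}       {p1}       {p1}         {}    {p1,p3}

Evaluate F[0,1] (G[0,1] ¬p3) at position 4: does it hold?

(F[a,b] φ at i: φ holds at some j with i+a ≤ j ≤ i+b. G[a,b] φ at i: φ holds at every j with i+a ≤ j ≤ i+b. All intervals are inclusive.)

Holds

Check G[0,1] ¬p3 at each j in [4,5]:
  j=4: holds on [4,5]
  j=5: holds on [5,6]
Found at j=4 → formula holds.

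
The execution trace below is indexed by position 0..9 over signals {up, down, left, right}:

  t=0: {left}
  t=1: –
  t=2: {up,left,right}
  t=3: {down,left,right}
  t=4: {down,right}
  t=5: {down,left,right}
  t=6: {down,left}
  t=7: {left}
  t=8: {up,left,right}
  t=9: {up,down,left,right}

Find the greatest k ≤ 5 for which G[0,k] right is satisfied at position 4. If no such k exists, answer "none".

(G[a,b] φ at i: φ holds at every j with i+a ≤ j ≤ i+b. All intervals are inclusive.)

1

right must hold from j=4 onward; find where it first fails.
  j=4: holds
  j=5: holds
  j=6: fails
Holds on [4,5], so largest k = 1.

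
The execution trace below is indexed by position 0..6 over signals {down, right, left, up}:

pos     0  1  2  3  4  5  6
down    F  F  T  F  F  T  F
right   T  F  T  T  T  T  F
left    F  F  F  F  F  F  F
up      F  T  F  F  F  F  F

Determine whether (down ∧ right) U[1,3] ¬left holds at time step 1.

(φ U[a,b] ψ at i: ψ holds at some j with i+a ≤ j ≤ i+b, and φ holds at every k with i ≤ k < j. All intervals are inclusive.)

Need some j in [2,4] with ¬left, and (down ∧ right) at every k in [1,j-1].
  j=2: ¬left holds, but (down ∧ right) fails at k=1 → not this j.
  j=3: ¬left holds, but (down ∧ right) fails at k=1 → not this j.
  j=4: ¬left holds, but (down ∧ right) fails at k=1 → not this j.
No j in the window works → until fails.

False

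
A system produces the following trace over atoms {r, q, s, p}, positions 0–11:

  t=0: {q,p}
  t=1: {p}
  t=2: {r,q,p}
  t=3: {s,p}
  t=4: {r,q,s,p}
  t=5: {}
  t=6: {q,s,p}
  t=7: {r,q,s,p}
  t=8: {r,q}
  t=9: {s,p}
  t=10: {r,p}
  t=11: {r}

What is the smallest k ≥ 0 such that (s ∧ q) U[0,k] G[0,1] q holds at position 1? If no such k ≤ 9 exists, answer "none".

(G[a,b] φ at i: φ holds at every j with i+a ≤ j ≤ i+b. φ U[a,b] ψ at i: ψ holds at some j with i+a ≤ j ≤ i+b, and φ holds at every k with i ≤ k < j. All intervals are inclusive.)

none

Need earliest j ≥ 1 with G[0,1] q, and (s ∧ q) at every k in [1,j-1].
  j=1: rhs fails.
  j=2: rhs fails.
  j=3: rhs fails.
  j=4: rhs fails.
  j=5: rhs fails.
  j=6: rhs holds but lhs fails at k=1.
  j=7: rhs holds but lhs fails at k=1.
  j=8: rhs fails.
  j=9: rhs fails.
  j=10: rhs fails.
No witness within the range → none.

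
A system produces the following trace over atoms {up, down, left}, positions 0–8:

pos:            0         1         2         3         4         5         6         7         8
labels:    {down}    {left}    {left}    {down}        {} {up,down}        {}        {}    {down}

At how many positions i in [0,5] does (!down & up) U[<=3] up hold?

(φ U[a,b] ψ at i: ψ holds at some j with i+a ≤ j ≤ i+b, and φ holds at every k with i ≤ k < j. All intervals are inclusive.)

Evaluate at each i in [0,5]:
  i=0: ✗ (no rhs in [0,3])
  i=1: ✗ (no rhs in [1,4])
  i=2: ✗ (lhs fails at k=2 before rhs at j=5)
  i=3: ✗ (lhs fails at k=3 before rhs at j=5)
  i=4: ✗ (lhs fails at k=4 before rhs at j=5)
  i=5: ✓ (rhs at j=5)
Positions where it holds: {5} → 1.

1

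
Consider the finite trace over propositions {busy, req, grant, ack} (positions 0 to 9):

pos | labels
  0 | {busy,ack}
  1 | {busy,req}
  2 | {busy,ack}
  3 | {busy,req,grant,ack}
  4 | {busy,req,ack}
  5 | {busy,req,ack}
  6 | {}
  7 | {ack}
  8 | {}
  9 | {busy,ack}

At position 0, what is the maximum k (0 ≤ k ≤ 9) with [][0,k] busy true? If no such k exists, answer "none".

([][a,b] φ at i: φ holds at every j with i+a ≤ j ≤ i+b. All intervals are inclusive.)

5

busy must hold from j=0 onward; find where it first fails.
  j=0: holds
  j=1: holds
  j=2: holds
  j=3: holds
  j=4: holds
  j=5: holds
  j=6: fails
Holds on [0,5], so largest k = 5.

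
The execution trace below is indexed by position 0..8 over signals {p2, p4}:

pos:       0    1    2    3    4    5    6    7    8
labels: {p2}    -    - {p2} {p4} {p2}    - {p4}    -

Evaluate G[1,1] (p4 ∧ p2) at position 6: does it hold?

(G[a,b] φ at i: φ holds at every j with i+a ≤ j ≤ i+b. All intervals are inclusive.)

No

Check (p4 ∧ p2) at every j in [7,7]:
  j=7: false
Fails at j=7 → formula fails.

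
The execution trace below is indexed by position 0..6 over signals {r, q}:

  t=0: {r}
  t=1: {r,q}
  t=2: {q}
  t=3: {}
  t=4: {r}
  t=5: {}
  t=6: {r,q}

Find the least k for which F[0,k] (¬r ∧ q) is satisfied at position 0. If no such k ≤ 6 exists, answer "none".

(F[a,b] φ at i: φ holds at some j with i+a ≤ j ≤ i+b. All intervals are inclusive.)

Scan j = 0,1,… for (¬r ∧ q):
  j=0: fails
  j=1: fails
  j=2: holds
First hit at j=2, so smallest k = 2-0 = 2.

2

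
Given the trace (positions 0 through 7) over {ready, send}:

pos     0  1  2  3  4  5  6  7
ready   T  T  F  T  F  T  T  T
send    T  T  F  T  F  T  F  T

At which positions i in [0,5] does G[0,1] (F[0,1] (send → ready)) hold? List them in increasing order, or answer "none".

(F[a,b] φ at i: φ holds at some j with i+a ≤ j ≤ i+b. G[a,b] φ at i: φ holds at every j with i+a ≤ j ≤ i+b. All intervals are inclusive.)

0, 1, 2, 3, 4, 5

Evaluate at each i in [0,5]:
  i=0: ✓ (all of [0,1])
  i=1: ✓ (all of [1,2])
  i=2: ✓ (all of [2,3])
  i=3: ✓ (all of [3,4])
  i=4: ✓ (all of [4,5])
  i=5: ✓ (all of [5,6])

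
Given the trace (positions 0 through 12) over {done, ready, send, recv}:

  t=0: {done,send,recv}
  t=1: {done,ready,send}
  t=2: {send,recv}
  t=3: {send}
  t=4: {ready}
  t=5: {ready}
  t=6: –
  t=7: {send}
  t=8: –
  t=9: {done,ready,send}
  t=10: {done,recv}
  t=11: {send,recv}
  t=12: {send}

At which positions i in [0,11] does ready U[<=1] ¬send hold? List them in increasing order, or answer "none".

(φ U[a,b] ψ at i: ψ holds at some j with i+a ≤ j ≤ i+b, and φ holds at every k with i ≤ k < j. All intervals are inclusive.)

4, 5, 6, 8, 9, 10

Evaluate at each i in [0,11]:
  i=0: ✗ (no rhs in [0,1])
  i=1: ✗ (no rhs in [1,2])
  i=2: ✗ (no rhs in [2,3])
  i=3: ✗ (lhs fails at k=3 before rhs at j=4)
  i=4: ✓ (rhs at j=4)
  i=5: ✓ (rhs at j=5)
  i=6: ✓ (rhs at j=6)
  i=7: ✗ (lhs fails at k=7 before rhs at j=8)
  i=8: ✓ (rhs at j=8)
  i=9: ✓ (rhs at j=10; lhs holds on [9,9])
  i=10: ✓ (rhs at j=10)
  i=11: ✗ (no rhs in [11,12])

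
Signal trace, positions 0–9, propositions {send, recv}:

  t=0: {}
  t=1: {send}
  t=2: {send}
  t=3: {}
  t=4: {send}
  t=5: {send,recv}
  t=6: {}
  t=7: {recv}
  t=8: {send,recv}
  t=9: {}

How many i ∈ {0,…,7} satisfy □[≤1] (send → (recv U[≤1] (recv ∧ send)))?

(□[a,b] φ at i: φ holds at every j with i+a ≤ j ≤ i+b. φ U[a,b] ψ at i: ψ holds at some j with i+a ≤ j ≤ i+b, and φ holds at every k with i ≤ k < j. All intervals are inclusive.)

3

Evaluate at each i in [0,7]:
  i=0: ✗ (fails at j=1)
  i=1: ✗ (fails at j=1)
  i=2: ✗ (fails at j=2)
  i=3: ✗ (fails at j=4)
  i=4: ✗ (fails at j=4)
  i=5: ✓ (all of [5,6])
  i=6: ✓ (all of [6,7])
  i=7: ✓ (all of [7,8])
Positions where it holds: {5, 6, 7} → 3.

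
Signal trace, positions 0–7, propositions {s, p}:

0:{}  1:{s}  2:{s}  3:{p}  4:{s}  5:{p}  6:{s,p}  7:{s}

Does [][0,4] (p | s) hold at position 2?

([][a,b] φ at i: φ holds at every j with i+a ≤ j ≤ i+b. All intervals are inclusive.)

Check (p | s) at every j in [2,6]:
  j=2: true
  j=3: true
  j=4: true
  j=5: true
  j=6: true
All positions satisfy it → formula holds.

Holds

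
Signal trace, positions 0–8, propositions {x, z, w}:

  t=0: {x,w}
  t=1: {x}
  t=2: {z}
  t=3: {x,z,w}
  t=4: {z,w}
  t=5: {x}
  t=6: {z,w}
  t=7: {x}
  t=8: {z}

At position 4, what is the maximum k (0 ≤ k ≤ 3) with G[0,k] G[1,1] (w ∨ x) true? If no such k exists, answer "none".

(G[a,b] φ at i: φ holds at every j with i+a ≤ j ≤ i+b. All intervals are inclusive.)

G[1,1] (w ∨ x) must hold from j=4 onward; find where it first fails.
  j=4: holds
  j=5: holds
  j=6: holds
  j=7: fails
Holds on [4,6], so largest k = 2.

2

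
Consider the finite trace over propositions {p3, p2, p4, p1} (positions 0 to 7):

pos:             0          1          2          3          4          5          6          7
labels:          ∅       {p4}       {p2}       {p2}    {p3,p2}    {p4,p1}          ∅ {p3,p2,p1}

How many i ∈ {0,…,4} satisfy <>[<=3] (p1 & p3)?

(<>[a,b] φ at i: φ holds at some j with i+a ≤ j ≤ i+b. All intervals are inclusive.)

Evaluate at each i in [0,4]:
  i=0: ✗ (none in [0,3])
  i=1: ✗ (none in [1,4])
  i=2: ✗ (none in [2,5])
  i=3: ✗ (none in [3,6])
  i=4: ✓ (witness j=7)
Positions where it holds: {4} → 1.

1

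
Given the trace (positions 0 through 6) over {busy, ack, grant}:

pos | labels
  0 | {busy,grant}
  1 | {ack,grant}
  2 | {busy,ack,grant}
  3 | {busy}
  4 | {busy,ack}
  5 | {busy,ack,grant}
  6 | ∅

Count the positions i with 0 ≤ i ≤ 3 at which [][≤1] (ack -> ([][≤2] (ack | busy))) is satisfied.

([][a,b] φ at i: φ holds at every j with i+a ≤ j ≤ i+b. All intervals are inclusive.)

Evaluate at each i in [0,3]:
  i=0: ✓ (all of [0,1])
  i=1: ✓ (all of [1,2])
  i=2: ✓ (all of [2,3])
  i=3: ✗ (fails at j=4)
Positions where it holds: {0, 1, 2} → 3.

3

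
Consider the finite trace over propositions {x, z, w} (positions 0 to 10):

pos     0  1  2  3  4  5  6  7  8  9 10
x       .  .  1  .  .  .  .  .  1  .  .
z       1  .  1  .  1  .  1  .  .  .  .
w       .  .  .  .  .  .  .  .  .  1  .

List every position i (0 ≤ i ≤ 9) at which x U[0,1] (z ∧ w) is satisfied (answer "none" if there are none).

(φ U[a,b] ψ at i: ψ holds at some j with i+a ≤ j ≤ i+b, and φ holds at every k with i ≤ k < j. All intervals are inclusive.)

none

Evaluate at each i in [0,9]:
  i=0: ✗ (no rhs in [0,1])
  i=1: ✗ (no rhs in [1,2])
  i=2: ✗ (no rhs in [2,3])
  i=3: ✗ (no rhs in [3,4])
  i=4: ✗ (no rhs in [4,5])
  i=5: ✗ (no rhs in [5,6])
  i=6: ✗ (no rhs in [6,7])
  i=7: ✗ (no rhs in [7,8])
  i=8: ✗ (no rhs in [8,9])
  i=9: ✗ (no rhs in [9,10])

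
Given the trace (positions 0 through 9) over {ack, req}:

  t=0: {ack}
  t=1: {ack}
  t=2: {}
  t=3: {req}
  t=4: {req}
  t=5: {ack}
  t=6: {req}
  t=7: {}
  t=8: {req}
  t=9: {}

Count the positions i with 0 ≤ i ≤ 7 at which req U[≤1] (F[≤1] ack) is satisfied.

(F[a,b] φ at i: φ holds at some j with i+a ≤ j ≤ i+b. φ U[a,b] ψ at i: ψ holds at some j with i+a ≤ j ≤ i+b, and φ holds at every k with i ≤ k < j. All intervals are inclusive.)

5

Evaluate at each i in [0,7]:
  i=0: ✓ (rhs at j=0)
  i=1: ✓ (rhs at j=1)
  i=2: ✗ (no rhs in [2,3])
  i=3: ✓ (rhs at j=4; lhs holds on [3,3])
  i=4: ✓ (rhs at j=4)
  i=5: ✓ (rhs at j=5)
  i=6: ✗ (no rhs in [6,7])
  i=7: ✗ (no rhs in [7,8])
Positions where it holds: {0, 1, 3, 4, 5} → 5.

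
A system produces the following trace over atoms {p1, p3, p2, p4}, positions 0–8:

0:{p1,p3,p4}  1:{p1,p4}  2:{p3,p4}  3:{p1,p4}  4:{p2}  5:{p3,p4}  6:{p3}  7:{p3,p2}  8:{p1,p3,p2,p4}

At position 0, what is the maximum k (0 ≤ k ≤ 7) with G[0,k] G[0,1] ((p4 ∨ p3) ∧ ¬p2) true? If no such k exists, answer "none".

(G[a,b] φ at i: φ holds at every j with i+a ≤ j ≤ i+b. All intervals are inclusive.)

2

G[0,1] ((p4 ∨ p3) ∧ ¬p2) must hold from j=0 onward; find where it first fails.
  j=0: holds
  j=1: holds
  j=2: holds
  j=3: fails
Holds on [0,2], so largest k = 2.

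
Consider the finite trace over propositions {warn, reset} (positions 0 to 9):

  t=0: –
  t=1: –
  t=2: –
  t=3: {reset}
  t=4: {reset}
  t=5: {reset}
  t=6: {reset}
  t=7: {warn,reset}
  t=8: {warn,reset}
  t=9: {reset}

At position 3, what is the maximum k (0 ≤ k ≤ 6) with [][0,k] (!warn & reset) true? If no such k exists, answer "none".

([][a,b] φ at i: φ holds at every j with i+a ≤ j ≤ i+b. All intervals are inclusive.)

(!warn & reset) must hold from j=3 onward; find where it first fails.
  j=3: holds
  j=4: holds
  j=5: holds
  j=6: holds
  j=7: fails
Holds on [3,6], so largest k = 3.

3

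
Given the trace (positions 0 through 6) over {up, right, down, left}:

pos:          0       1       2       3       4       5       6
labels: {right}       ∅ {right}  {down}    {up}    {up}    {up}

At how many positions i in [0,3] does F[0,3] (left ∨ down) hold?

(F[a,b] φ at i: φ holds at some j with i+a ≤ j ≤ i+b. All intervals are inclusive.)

4

Evaluate at each i in [0,3]:
  i=0: ✓ (witness j=3)
  i=1: ✓ (witness j=3)
  i=2: ✓ (witness j=3)
  i=3: ✓ (witness j=3)
Positions where it holds: {0, 1, 2, 3} → 4.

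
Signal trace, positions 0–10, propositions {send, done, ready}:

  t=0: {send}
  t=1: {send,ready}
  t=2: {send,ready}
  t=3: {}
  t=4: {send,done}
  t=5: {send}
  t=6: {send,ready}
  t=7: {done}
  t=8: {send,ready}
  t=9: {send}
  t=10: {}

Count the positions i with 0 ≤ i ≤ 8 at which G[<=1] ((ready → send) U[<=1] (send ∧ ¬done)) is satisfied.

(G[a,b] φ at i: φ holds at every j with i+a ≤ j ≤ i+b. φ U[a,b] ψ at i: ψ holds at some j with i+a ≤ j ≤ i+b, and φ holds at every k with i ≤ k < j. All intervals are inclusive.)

Evaluate at each i in [0,8]:
  i=0: ✓ (all of [0,1])
  i=1: ✓ (all of [1,2])
  i=2: ✗ (fails at j=3)
  i=3: ✗ (fails at j=3)
  i=4: ✓ (all of [4,5])
  i=5: ✓ (all of [5,6])
  i=6: ✓ (all of [6,7])
  i=7: ✓ (all of [7,8])
  i=8: ✓ (all of [8,9])
Positions where it holds: {0, 1, 4, 5, 6, 7, 8} → 7.

7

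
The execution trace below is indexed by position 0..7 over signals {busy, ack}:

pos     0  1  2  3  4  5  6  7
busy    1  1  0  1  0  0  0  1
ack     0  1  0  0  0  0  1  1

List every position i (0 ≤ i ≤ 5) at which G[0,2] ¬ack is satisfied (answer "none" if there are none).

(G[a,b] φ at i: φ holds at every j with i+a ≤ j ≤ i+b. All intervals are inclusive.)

2, 3

Evaluate at each i in [0,5]:
  i=0: ✗ (fails at j=1)
  i=1: ✗ (fails at j=1)
  i=2: ✓ (all of [2,4])
  i=3: ✓ (all of [3,5])
  i=4: ✗ (fails at j=6)
  i=5: ✗ (fails at j=6)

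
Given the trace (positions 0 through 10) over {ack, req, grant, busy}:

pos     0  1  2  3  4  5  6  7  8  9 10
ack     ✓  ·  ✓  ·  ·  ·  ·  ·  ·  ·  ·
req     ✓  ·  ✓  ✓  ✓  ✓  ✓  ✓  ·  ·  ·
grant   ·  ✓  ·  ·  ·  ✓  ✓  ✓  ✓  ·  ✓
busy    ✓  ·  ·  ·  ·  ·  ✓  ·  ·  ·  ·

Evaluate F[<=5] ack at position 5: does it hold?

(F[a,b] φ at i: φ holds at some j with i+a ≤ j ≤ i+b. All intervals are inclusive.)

Check ack at each j in [5,10]:
  j=5: false
  j=6: false
  j=7: false
  j=8: false
  j=9: false
  j=10: false
No position in the window satisfies it → formula fails.

No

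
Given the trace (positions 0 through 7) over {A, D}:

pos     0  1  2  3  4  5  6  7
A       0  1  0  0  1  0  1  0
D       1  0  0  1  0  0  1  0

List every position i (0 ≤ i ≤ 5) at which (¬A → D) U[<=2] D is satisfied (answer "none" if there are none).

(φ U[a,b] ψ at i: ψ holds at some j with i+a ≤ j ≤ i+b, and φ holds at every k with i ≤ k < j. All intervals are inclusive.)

0, 3

Evaluate at each i in [0,5]:
  i=0: ✓ (rhs at j=0)
  i=1: ✗ (lhs fails at k=2 before rhs at j=3)
  i=2: ✗ (lhs fails at k=2 before rhs at j=3)
  i=3: ✓ (rhs at j=3)
  i=4: ✗ (lhs fails at k=5 before rhs at j=6)
  i=5: ✗ (lhs fails at k=5 before rhs at j=6)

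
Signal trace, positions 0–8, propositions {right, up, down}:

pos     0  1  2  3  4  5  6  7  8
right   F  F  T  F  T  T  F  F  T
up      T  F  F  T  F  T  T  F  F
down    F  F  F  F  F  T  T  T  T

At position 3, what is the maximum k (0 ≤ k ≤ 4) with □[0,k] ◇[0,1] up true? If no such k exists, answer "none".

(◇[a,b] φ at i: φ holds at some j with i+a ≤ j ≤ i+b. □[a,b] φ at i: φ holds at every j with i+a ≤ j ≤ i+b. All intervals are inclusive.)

◇[0,1] up must hold from j=3 onward; find where it first fails.
  j=3: holds
  j=4: holds
  j=5: holds
  j=6: holds
  j=7: fails
Holds on [3,6], so largest k = 3.

3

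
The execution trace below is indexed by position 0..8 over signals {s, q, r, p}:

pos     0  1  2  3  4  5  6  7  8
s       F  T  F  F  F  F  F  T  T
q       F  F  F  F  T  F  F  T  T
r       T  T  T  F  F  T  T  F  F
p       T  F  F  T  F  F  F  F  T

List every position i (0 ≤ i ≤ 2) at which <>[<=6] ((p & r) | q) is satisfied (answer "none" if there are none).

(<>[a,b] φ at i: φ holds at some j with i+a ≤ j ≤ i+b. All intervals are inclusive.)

Evaluate at each i in [0,2]:
  i=0: ✓ (witness j=0)
  i=1: ✓ (witness j=4)
  i=2: ✓ (witness j=4)

0, 1, 2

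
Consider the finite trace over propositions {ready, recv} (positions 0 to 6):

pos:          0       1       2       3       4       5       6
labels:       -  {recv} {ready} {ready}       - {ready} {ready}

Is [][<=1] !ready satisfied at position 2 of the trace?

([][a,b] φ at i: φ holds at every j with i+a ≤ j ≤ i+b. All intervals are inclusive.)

No

Check !ready at every j in [2,3]:
  j=2: false
  j=3: false
Fails at j=2 → formula fails.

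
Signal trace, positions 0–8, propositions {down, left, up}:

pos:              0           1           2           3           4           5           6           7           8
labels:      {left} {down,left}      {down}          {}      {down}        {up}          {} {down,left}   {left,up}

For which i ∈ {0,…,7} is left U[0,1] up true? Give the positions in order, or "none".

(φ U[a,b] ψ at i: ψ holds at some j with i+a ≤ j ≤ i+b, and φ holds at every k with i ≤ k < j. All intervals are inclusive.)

5, 7

Evaluate at each i in [0,7]:
  i=0: ✗ (no rhs in [0,1])
  i=1: ✗ (no rhs in [1,2])
  i=2: ✗ (no rhs in [2,3])
  i=3: ✗ (no rhs in [3,4])
  i=4: ✗ (lhs fails at k=4 before rhs at j=5)
  i=5: ✓ (rhs at j=5)
  i=6: ✗ (no rhs in [6,7])
  i=7: ✓ (rhs at j=8; lhs holds on [7,7])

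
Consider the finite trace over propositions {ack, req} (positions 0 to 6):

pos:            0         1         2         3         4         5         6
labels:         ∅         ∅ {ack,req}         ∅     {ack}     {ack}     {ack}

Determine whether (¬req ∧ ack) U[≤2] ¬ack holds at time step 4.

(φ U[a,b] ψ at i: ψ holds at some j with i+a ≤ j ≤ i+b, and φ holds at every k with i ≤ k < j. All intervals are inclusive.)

Does not hold

Need some j in [4,6] with ¬ack, and (¬req ∧ ack) at every k in [4,j-1].
  j=4: ¬ack false.
  j=5: ¬ack false.
  j=6: ¬ack false.
No j in the window works → until fails.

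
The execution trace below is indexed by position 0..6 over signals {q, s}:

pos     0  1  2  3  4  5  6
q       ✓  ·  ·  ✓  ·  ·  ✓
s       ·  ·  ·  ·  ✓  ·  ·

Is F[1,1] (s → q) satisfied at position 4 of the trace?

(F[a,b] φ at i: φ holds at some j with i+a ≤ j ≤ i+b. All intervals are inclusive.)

Yes

Check (s → q) at each j in [5,5]:
  j=5: true
Found at j=5 → formula holds.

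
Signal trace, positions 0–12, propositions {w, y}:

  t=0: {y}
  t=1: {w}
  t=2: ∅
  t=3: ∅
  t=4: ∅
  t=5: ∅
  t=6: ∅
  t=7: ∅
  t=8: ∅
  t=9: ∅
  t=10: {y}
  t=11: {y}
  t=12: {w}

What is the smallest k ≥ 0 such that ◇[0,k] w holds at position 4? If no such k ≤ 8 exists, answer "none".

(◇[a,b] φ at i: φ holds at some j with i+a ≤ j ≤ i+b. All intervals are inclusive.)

8

Scan j = 4,5,… for w:
  j=4: fails
  j=5: fails
  j=6: fails
  j=7: fails
  j=8: fails
  j=9: fails
  j=10: fails
  j=11: fails
  j=12: holds
First hit at j=12, so smallest k = 12-4 = 8.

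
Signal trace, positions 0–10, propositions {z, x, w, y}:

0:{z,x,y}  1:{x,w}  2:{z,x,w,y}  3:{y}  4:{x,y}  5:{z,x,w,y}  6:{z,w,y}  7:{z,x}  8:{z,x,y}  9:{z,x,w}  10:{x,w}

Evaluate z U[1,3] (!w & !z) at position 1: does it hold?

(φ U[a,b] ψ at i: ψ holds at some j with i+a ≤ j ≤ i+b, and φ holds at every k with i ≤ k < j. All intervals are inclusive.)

Need some j in [2,4] with (!w & !z), and z at every k in [1,j-1].
  j=2: (!w & !z) false.
  j=3: (!w & !z) holds, but z fails at k=1 → not this j.
  j=4: (!w & !z) holds, but z fails at k=1 → not this j.
No j in the window works → until fails.

No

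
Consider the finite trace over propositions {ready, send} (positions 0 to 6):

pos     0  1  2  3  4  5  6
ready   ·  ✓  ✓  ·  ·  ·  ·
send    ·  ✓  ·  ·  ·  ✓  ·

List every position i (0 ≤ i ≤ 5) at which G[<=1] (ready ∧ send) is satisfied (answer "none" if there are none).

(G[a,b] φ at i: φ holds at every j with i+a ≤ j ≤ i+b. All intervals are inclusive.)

none

Evaluate at each i in [0,5]:
  i=0: ✗ (fails at j=0)
  i=1: ✗ (fails at j=2)
  i=2: ✗ (fails at j=2)
  i=3: ✗ (fails at j=3)
  i=4: ✗ (fails at j=4)
  i=5: ✗ (fails at j=5)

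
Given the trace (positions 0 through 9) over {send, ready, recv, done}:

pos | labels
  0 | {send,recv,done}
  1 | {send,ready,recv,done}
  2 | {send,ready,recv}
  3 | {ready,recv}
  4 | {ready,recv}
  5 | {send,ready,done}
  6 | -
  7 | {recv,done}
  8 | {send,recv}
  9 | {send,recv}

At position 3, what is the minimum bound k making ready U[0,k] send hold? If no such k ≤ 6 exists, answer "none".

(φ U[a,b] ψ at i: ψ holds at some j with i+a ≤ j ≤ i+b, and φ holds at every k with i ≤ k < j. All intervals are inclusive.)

2

Need earliest j ≥ 3 with send, and ready at every k in [3,j-1].
  j=3: rhs fails.
  j=4: rhs fails.
  j=5: rhs holds; lhs holds on [3,4]. k = 2.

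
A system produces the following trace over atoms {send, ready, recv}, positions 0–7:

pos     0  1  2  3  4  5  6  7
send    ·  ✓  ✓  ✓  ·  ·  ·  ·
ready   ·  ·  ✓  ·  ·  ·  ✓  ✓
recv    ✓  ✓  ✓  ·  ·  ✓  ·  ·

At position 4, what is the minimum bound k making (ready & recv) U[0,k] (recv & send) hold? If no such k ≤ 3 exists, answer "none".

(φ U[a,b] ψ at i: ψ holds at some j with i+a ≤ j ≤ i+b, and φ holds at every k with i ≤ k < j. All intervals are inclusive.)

Need earliest j ≥ 4 with (recv & send), and (ready & recv) at every k in [4,j-1].
  j=4: rhs fails.
  j=5: rhs fails.
  j=6: rhs fails.
  j=7: rhs fails.
No witness within the range → none.

none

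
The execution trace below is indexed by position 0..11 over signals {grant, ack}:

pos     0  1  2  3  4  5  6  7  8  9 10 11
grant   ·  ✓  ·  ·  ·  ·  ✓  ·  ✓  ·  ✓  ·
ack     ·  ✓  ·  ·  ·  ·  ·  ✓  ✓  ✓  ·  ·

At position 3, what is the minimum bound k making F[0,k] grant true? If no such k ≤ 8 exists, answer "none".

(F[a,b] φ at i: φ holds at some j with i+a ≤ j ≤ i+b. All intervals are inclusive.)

3

Scan j = 3,4,… for grant:
  j=3: fails
  j=4: fails
  j=5: fails
  j=6: holds
First hit at j=6, so smallest k = 6-3 = 3.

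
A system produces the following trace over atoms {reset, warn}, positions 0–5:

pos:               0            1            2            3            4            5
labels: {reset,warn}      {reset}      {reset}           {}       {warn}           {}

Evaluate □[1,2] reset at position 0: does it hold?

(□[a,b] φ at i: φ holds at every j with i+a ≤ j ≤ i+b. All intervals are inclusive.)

Yes

Check reset at every j in [1,2]:
  j=1: true
  j=2: true
All positions satisfy it → formula holds.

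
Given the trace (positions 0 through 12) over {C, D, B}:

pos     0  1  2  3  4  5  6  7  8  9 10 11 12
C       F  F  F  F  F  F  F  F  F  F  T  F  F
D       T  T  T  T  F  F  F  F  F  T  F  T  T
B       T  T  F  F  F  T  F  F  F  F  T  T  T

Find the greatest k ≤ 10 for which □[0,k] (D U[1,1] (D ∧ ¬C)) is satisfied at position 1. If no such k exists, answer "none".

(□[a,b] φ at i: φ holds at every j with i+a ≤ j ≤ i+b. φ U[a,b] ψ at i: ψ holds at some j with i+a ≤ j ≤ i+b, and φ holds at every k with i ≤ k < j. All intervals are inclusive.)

(D U[1,1] (D ∧ ¬C)) must hold from j=1 onward; find where it first fails.
  j=1: holds
  j=2: holds
  j=3: fails
Holds on [1,2], so largest k = 1.

1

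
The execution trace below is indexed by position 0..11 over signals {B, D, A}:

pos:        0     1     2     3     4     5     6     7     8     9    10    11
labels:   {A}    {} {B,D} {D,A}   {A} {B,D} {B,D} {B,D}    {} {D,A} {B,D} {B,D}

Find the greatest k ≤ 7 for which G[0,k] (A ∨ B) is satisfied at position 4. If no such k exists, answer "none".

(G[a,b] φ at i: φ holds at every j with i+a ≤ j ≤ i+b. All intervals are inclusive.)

(A ∨ B) must hold from j=4 onward; find where it first fails.
  j=4: holds
  j=5: holds
  j=6: holds
  j=7: holds
  j=8: fails
Holds on [4,7], so largest k = 3.

3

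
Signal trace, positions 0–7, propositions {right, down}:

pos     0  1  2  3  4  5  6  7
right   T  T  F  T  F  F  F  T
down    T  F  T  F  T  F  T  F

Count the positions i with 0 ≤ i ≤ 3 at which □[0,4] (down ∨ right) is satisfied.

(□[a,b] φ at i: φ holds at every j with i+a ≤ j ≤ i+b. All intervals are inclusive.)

1

Evaluate at each i in [0,3]:
  i=0: ✓ (all of [0,4])
  i=1: ✗ (fails at j=5)
  i=2: ✗ (fails at j=5)
  i=3: ✗ (fails at j=5)
Positions where it holds: {0} → 1.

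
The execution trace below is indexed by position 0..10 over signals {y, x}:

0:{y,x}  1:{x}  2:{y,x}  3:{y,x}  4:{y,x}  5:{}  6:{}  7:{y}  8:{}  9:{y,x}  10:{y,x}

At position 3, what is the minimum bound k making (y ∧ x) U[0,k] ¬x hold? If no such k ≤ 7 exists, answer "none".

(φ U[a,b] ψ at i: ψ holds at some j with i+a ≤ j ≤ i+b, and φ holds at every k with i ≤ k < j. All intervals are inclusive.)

Need earliest j ≥ 3 with ¬x, and (y ∧ x) at every k in [3,j-1].
  j=3: rhs fails.
  j=4: rhs fails.
  j=5: rhs holds; lhs holds on [3,4]. k = 2.

2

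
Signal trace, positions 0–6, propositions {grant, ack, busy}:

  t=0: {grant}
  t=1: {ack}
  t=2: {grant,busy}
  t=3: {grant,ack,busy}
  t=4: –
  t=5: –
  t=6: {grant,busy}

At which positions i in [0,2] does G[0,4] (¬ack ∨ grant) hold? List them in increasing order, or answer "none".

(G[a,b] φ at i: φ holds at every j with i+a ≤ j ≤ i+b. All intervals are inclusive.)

2

Evaluate at each i in [0,2]:
  i=0: ✗ (fails at j=1)
  i=1: ✗ (fails at j=1)
  i=2: ✓ (all of [2,6])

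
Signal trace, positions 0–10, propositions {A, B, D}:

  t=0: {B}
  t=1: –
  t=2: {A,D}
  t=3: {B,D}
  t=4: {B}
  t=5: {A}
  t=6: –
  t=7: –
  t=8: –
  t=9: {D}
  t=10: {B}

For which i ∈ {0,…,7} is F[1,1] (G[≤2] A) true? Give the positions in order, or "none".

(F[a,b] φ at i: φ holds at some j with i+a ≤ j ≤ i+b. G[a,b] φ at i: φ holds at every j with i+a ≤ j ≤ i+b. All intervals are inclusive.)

Evaluate at each i in [0,7]:
  i=0: ✗ (none in [1,1])
  i=1: ✗ (none in [2,2])
  i=2: ✗ (none in [3,3])
  i=3: ✗ (none in [4,4])
  i=4: ✗ (none in [5,5])
  i=5: ✗ (none in [6,6])
  i=6: ✗ (none in [7,7])
  i=7: ✗ (none in [8,8])

none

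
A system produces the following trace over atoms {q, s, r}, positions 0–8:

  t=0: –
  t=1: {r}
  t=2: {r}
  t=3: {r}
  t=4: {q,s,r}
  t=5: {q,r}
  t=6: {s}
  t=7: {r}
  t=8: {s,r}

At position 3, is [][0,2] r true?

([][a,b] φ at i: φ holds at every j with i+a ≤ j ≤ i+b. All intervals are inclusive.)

Holds

Check r at every j in [3,5]:
  j=3: true
  j=4: true
  j=5: true
All positions satisfy it → formula holds.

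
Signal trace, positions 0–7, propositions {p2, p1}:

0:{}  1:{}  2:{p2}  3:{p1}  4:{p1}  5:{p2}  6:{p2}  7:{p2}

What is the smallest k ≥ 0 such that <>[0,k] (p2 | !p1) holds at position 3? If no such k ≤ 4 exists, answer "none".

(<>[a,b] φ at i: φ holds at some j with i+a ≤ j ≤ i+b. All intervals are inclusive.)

2

Scan j = 3,4,… for (p2 | !p1):
  j=3: fails
  j=4: fails
  j=5: holds
First hit at j=5, so smallest k = 5-3 = 2.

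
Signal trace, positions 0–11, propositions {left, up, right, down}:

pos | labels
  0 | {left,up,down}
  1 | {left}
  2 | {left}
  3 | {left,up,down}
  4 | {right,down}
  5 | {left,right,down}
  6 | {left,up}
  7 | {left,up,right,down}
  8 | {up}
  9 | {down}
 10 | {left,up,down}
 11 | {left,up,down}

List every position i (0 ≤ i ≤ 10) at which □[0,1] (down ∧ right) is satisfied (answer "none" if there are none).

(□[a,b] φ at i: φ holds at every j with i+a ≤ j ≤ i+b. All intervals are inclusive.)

Evaluate at each i in [0,10]:
  i=0: ✗ (fails at j=0)
  i=1: ✗ (fails at j=1)
  i=2: ✗ (fails at j=2)
  i=3: ✗ (fails at j=3)
  i=4: ✓ (all of [4,5])
  i=5: ✗ (fails at j=6)
  i=6: ✗ (fails at j=6)
  i=7: ✗ (fails at j=8)
  i=8: ✗ (fails at j=8)
  i=9: ✗ (fails at j=9)
  i=10: ✗ (fails at j=10)

4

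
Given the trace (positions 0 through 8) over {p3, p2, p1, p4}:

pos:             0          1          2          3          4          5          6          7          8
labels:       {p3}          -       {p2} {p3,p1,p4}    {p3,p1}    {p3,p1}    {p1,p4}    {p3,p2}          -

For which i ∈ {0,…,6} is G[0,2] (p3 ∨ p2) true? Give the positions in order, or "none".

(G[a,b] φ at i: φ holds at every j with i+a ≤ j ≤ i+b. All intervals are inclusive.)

Evaluate at each i in [0,6]:
  i=0: ✗ (fails at j=1)
  i=1: ✗ (fails at j=1)
  i=2: ✓ (all of [2,4])
  i=3: ✓ (all of [3,5])
  i=4: ✗ (fails at j=6)
  i=5: ✗ (fails at j=6)
  i=6: ✗ (fails at j=6)

2, 3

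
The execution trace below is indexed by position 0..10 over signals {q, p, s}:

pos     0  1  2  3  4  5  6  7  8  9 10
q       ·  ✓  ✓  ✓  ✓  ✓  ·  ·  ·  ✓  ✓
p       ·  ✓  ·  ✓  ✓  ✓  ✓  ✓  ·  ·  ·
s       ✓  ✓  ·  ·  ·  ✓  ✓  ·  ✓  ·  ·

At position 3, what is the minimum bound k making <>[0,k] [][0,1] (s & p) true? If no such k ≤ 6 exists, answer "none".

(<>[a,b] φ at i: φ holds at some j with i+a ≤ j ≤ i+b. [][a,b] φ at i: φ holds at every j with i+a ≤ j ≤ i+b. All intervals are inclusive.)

Scan j = 3,4,… for [][0,1] (s & p):
  j=3: fails
  j=4: fails
  j=5: holds
First hit at j=5, so smallest k = 5-3 = 2.

2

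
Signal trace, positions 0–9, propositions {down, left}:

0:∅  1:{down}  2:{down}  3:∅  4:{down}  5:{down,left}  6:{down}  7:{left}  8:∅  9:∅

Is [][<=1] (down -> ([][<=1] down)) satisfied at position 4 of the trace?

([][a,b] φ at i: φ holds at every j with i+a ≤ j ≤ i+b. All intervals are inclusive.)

True

Check (down -> ([][<=1] down)) at every j in [4,5]:
  j=4: antecedent true; consequent holds on [4,5] → ✓
  j=5: antecedent true; consequent holds on [5,6] → ✓
All positions satisfy it → formula holds.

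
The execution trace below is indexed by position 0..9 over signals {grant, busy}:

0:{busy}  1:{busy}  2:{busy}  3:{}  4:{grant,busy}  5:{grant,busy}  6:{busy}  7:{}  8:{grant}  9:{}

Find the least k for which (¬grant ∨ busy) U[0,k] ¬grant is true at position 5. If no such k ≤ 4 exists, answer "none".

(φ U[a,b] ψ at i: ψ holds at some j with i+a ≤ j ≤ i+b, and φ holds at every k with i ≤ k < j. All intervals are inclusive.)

1

Need earliest j ≥ 5 with ¬grant, and (¬grant ∨ busy) at every k in [5,j-1].
  j=5: rhs fails.
  j=6: rhs holds; lhs holds on [5,5]. k = 1.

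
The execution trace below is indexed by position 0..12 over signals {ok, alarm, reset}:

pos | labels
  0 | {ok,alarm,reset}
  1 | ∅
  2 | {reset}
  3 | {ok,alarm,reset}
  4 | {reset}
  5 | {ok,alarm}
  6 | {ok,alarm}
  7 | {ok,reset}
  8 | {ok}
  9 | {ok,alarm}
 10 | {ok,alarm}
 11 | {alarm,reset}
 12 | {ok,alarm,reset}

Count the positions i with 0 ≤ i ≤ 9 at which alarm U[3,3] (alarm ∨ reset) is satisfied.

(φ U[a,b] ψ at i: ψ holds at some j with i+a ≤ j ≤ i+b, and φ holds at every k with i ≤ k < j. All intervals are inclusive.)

Evaluate at each i in [0,9]:
  i=0: ✗ (lhs fails at k=1 before rhs at j=3)
  i=1: ✗ (lhs fails at k=1 before rhs at j=4)
  i=2: ✗ (lhs fails at k=2 before rhs at j=5)
  i=3: ✗ (lhs fails at k=4 before rhs at j=6)
  i=4: ✗ (lhs fails at k=4 before rhs at j=7)
  i=5: ✗ (no rhs in [8,8])
  i=6: ✗ (lhs fails at k=7 before rhs at j=9)
  i=7: ✗ (lhs fails at k=7 before rhs at j=10)
  i=8: ✗ (lhs fails at k=8 before rhs at j=11)
  i=9: ✓ (rhs at j=12; lhs holds on [9,11])
Positions where it holds: {9} → 1.

1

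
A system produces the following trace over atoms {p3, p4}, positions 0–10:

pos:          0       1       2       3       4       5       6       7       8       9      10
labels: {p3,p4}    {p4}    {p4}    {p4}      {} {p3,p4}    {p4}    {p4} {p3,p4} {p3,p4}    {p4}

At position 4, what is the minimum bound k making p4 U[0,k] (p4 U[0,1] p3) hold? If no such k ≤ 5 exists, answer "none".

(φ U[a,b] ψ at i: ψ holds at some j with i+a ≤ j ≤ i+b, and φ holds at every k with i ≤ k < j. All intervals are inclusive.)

none

Need earliest j ≥ 4 with (p4 U[0,1] p3), and p4 at every k in [4,j-1].
  j=4: rhs fails.
  j=5: rhs holds but lhs fails at k=4.
  j=6: rhs fails.
  j=7: rhs holds but lhs fails at k=4.
  j=8: rhs holds but lhs fails at k=4.
  j=9: rhs holds but lhs fails at k=4.
No witness within the range → none.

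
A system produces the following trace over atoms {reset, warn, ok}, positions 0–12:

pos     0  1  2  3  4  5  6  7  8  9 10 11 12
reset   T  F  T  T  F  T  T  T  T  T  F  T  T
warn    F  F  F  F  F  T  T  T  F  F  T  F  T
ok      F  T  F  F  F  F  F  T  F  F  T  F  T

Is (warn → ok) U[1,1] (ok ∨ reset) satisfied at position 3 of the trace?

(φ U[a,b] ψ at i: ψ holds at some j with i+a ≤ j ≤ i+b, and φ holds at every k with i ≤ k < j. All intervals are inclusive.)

Need some j in [4,4] with (ok ∨ reset), and (warn → ok) at every k in [3,j-1].
  j=4: (ok ∨ reset) false.
No j in the window works → until fails.

No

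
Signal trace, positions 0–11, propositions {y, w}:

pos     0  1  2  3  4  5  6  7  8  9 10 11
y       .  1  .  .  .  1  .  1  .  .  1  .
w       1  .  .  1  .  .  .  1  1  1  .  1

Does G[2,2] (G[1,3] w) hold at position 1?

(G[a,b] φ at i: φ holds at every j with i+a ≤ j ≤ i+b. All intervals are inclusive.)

Check G[1,3] w at every j in [3,3]:
  j=3: fails at 4
Fails at j=3 → formula fails.

False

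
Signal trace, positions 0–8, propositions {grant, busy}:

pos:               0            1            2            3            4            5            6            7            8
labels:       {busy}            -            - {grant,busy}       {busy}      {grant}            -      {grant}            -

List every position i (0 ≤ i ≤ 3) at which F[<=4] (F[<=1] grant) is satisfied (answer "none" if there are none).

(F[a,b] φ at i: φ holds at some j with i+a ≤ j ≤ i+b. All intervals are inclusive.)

Evaluate at each i in [0,3]:
  i=0: ✓ (witness j=2)
  i=1: ✓ (witness j=2)
  i=2: ✓ (witness j=2)
  i=3: ✓ (witness j=3)

0, 1, 2, 3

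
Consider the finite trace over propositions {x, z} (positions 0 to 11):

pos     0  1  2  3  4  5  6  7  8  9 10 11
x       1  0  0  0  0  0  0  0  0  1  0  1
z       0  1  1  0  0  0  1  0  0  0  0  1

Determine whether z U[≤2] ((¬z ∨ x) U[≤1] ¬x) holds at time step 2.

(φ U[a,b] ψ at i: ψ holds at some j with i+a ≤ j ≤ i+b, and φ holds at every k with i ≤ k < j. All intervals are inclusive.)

Holds

Need some j in [2,4] with ((¬z ∨ x) U[≤1] ¬x), and z at every k in [2,j-1].
  j=2: ((¬z ∨ x) U[≤1] ¬x) holds; no prefix to check → satisfied.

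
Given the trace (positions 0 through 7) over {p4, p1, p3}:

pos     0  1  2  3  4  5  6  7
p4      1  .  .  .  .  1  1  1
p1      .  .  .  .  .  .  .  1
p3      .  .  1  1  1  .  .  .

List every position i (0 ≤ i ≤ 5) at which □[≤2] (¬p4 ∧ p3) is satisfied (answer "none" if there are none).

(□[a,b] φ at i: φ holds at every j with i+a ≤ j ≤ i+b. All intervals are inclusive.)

2

Evaluate at each i in [0,5]:
  i=0: ✗ (fails at j=0)
  i=1: ✗ (fails at j=1)
  i=2: ✓ (all of [2,4])
  i=3: ✗ (fails at j=5)
  i=4: ✗ (fails at j=5)
  i=5: ✗ (fails at j=5)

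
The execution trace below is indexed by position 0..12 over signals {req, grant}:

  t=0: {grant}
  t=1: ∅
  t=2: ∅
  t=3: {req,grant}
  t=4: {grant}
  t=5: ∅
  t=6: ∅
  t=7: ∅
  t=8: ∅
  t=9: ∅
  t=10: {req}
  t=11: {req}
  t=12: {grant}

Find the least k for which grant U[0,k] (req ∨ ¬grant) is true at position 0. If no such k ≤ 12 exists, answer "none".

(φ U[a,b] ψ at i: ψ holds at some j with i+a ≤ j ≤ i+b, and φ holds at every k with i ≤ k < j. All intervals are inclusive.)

Need earliest j ≥ 0 with (req ∨ ¬grant), and grant at every k in [0,j-1].
  j=0: rhs fails.
  j=1: rhs holds; lhs holds on [0,0]. k = 1.

1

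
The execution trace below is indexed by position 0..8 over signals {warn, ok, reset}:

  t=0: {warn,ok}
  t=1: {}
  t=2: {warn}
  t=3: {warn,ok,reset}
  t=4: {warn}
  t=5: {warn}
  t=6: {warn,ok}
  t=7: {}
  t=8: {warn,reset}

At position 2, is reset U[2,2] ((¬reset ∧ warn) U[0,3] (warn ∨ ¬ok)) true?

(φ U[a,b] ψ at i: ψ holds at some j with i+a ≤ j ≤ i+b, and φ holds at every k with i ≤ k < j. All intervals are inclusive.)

No

Need some j in [4,4] with ((¬reset ∧ warn) U[0,3] (warn ∨ ¬ok)), and reset at every k in [2,j-1].
  j=4: ((¬reset ∧ warn) U[0,3] (warn ∨ ¬ok)) holds, but reset fails at k=2 → not this j.
No j in the window works → until fails.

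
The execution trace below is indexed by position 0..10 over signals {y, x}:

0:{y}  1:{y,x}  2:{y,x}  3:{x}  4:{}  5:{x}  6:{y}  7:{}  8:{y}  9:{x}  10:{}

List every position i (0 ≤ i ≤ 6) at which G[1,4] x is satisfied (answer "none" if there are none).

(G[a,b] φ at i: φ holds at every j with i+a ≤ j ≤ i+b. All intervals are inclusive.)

none

Evaluate at each i in [0,6]:
  i=0: ✗ (fails at j=4)
  i=1: ✗ (fails at j=4)
  i=2: ✗ (fails at j=4)
  i=3: ✗ (fails at j=4)
  i=4: ✗ (fails at j=6)
  i=5: ✗ (fails at j=6)
  i=6: ✗ (fails at j=7)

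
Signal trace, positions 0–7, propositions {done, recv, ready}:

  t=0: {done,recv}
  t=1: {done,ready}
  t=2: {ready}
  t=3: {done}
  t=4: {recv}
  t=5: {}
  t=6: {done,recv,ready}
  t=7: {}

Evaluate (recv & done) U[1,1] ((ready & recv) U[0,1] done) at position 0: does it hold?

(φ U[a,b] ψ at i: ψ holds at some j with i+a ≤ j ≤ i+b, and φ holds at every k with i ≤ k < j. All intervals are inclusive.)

True

Need some j in [1,1] with ((ready & recv) U[0,1] done), and (recv & done) at every k in [0,j-1].
  j=1: ((ready & recv) U[0,1] done) holds; (recv & done) holds at every k in [0,0] → satisfied.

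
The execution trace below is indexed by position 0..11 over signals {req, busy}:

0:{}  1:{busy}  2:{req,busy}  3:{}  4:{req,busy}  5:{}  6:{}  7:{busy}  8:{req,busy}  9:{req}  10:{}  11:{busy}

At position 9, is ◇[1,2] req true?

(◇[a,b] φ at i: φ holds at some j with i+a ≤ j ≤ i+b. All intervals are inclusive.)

Check req at each j in [10,11]:
  j=10: false
  j=11: false
No position in the window satisfies it → formula fails.

No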